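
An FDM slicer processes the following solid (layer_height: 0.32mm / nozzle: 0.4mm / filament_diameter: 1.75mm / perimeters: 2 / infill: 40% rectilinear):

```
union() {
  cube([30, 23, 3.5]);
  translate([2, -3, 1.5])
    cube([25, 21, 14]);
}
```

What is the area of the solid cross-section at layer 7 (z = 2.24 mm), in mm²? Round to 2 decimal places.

765.00 mm²

At z = 2.24 mm: the cube is present — its section is the full 30×23 rectangle (area 690.00 mm²); the cube at (2, -3) (footprint 25×21) is included at this height (area 525.00 mm²); Combining (union): the regions partially overlap — summed areas 1215.00 mm² minus the doubly-counted overlap 450.00 mm² gives 765.00 mm² — area = 765.00 mm². Overall, the cross-section is a single solid region. Net area = 765.00 mm².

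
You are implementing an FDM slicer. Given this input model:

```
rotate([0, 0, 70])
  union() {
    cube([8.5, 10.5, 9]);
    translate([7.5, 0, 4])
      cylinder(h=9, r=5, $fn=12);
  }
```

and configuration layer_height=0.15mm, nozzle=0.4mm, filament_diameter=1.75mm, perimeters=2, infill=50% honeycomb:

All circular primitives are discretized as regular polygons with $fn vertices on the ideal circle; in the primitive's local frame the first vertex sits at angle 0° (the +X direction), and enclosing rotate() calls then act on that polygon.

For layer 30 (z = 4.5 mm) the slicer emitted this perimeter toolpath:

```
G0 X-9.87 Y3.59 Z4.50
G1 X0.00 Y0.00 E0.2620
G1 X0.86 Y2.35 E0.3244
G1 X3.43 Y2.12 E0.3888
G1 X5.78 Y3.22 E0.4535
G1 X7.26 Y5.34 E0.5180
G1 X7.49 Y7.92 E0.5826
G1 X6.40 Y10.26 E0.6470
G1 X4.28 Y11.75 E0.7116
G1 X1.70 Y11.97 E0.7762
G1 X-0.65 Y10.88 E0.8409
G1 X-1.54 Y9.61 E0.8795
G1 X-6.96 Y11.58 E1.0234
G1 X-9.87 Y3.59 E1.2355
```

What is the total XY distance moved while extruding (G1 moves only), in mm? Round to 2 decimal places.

Sum the Euclidean lengths of each G1 segment: total = 49.53 mm.

49.53 mm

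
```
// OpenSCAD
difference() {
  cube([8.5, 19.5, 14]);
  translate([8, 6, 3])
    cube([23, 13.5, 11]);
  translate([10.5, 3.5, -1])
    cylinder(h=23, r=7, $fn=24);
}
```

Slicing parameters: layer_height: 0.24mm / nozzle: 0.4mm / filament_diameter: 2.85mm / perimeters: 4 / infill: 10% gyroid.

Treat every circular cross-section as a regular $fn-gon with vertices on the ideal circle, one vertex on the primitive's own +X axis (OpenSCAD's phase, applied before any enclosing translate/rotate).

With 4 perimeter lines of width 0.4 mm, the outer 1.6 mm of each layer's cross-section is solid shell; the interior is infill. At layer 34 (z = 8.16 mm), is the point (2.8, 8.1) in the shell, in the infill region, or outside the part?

infill

At z = 8.16 mm: the 8.5×19.5 cube contributes its full rectangle; the cube at (8, 6) (footprint 23×13.5) is included at this height; the cylinder at (10.5, 3.5): section is a regular 24-gon, circumradius r=7; After the difference (first − rest): starting from the 8.5×19.5 cube, the 23×13.5 cube at (8, 6) partially overlaps it — only the 6.75 mm² overlap (of its 310.50 mm²) is removed, clipping the outline; the r=7 cylinder at (10.5, 3.5) partially overlaps it — only the 38.57 mm² overlap (of its 152.19 mm²) is removed, clipping the outline — 1 connected region. Overall, the cross-section is a single solid region. The nearest boundary edge runs (5.55, 8.45)→(4.44, 7.00); distance from the point to it = 1.97 mm. The point is inside the cross-section and 1.97 mm from the nearest boundary — more than the 1.6 mm shell width (4 × 0.4), so it's in the infill interior.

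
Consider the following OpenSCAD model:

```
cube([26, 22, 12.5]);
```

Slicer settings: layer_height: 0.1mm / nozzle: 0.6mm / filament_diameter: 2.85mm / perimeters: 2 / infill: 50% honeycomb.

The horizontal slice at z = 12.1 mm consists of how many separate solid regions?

At z = 12.1 mm: the 26×22 cube contributes its full rectangle. The result has 1 disconnected region.

1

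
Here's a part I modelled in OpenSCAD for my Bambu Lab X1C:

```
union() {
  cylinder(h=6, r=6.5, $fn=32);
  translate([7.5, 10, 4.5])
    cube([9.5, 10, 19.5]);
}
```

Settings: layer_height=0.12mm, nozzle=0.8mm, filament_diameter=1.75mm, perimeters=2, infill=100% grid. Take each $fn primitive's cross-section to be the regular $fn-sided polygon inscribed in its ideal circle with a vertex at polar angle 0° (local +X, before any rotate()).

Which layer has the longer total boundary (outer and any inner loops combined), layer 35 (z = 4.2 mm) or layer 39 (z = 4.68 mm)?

Layer 35 (z = 4.2): the r=6.5 cylinder contributes a regular 32-gon of circumradius 6.5 (perimeter = 2·32·6.500·sin(180°/32) = 40.78 mm); the cube at (7.5, 10) does not reach this height (z outside [4.5, 24]); Combining (union): only the r=6.5 cylinder is present, so the union is just that shape — boundary = 40.78 mm. So its perimeter = 40.78 mm. Layer 39 (z = 4.68): the cylinder: section is a regular 32-gon, circumradius r=6.5 (perimeter = 2·32·6.500·sin(180°/32) = 40.78 mm); the cube at (7.5, 10) is present — its section is the full 9.5×10 rectangle (perimeter 39.00 mm); Combining (union): the 2 present regions are separate (no shared area or edge), so areas and boundary lengths simply add and each stays a separate island — boundary = 79.78 mm. So its perimeter = 79.78 mm. Layer 39 is larger (79.78 vs 40.78 mm).

layer 39 (z = 4.68 mm)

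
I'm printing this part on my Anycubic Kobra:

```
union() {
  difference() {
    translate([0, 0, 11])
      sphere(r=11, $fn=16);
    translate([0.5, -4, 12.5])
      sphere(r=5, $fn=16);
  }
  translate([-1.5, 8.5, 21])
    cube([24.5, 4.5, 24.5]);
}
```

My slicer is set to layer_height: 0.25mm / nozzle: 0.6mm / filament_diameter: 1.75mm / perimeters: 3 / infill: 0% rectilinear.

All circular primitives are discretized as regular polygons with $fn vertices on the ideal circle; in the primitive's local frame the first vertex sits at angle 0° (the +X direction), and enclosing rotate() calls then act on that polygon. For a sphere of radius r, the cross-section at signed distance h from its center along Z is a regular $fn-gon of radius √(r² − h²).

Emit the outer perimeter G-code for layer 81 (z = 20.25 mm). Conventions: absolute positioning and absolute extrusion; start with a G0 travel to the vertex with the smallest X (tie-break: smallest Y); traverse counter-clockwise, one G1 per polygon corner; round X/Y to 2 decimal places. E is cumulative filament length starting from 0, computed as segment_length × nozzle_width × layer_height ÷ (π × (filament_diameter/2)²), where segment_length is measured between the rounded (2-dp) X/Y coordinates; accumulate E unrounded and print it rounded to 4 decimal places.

G0 X-5.95 Y0.00 Z20.25
G1 X-5.50 Y-2.28 E0.1449
G1 X-4.21 Y-4.21 E0.2897
G1 X-2.28 Y-5.50 E0.4345
G1 X0.00 Y-5.95 E0.5794
G1 X2.28 Y-5.50 E0.7243
G1 X4.21 Y-4.21 E0.8691
G1 X5.50 Y-2.28 E1.0139
G1 X5.95 Y0.00 E1.1588
G1 X5.50 Y2.28 E1.3037
G1 X4.21 Y4.21 E1.4485
G1 X2.28 Y5.50 E1.5933
G1 X0.00 Y5.95 E1.7382
G1 X-2.28 Y5.50 E1.8831
G1 X-4.21 Y4.21 E2.0279
G1 X-5.50 Y2.28 E2.1727
G1 X-5.95 Y0.00 E2.3176

At z = 20.25 mm: the r=11 sphere contributes a regular 16-gon of circumradius √(11²−9.25²) = 5.953; the sphere at (0.5, -4) is not intersected at this z (|z−center|=7.750 > r=5); Taking the first minus the rest: none of the subtracted shapes is present at this height, so the r=11 sphere is unchanged — 1 connected region; the cube at (-1.5, 8.5) is not intersected at this z (z outside [21, 45.5]); Merging all regions: only that combined region is present, so the union is just that shape — 1 connected region. The outline is a single polygon with 16 vertices. Extrusion per mm of travel: 0.6 × 0.25 / (π × 0.875²) = 0.062363. Accumulating E over each segment gives final E = 2.3176.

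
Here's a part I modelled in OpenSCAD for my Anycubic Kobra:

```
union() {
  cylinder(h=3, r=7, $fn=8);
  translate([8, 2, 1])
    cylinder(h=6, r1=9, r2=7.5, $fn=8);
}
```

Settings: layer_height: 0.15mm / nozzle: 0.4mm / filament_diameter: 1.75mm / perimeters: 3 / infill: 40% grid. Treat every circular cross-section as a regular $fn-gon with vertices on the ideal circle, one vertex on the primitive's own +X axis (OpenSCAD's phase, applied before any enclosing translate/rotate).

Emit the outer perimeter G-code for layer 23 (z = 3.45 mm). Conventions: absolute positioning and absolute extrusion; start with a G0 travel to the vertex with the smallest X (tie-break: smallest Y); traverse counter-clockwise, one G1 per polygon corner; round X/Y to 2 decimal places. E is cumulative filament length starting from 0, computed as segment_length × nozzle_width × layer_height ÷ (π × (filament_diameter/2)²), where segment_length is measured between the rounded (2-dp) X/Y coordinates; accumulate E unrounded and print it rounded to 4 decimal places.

At z = 3.45 mm: the cylinder is not intersected at this z (z outside [0, 3]); the cone at (8, 2) contributes a regular 8-gon of circumradius 8.387 (interpolated between r1=9 and r2=7.5 at t=0.408); Merging all regions: only the cone at (8, 2) is present, so the union is just that shape — 1 connected region. The outline is a single polygon with 8 vertices. Extrusion per mm of travel: 0.4 × 0.15 / (π × 0.875²) = 0.024945. Accumulating E over each segment gives final E = 1.2812.

G0 X-0.39 Y2.00 Z3.45
G1 X2.07 Y-3.93 E0.1601
G1 X8.00 Y-6.39 E0.3203
G1 X13.93 Y-3.93 E0.4804
G1 X16.39 Y2.00 E0.6406
G1 X13.93 Y7.93 E0.8007
G1 X8.00 Y10.39 E0.9609
G1 X2.07 Y7.93 E1.1210
G1 X-0.39 Y2.00 E1.2812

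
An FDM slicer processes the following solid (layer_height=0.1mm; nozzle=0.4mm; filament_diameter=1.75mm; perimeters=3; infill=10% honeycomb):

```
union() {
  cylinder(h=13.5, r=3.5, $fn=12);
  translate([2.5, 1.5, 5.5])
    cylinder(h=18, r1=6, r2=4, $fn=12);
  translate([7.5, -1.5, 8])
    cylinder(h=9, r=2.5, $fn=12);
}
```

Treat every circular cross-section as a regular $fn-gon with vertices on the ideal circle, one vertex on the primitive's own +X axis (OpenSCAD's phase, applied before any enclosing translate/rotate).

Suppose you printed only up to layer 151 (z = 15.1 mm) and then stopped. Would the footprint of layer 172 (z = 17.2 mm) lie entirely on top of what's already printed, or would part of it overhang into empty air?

Compare the two slices. At z = 15.1: the cylinder is absent (z outside [0, 13.5]); the cone at (2.5, 1.5): at t=0.533 of its height the radius interpolates to r₁+(r₂−r₁)t = 4.933, giving a regular 12-gon of that circumradius (area = (12/2)·4.933²·sin(360°/12) = 73.01 mm²); the cylinder at (7.5, -1.5): section is a regular 12-gon, circumradius r=2.5 (area = (12/2)·2.500²·sin(360°/12) = 18.75 mm²); Merging all regions: the regions partially overlap — summed areas 91.76 mm² minus the doubly-counted overlap 3.86 mm² gives 87.91 mm² — area = 87.91 mm². At z = 17.2: the cylinder is absent (z outside [0, 13.5]); the cone at (2.5, 1.5): at t=0.650 of its height the radius interpolates to r₁+(r₂−r₁)t = 4.700, giving a regular 12-gon of that circumradius (area = (12/2)·4.700²·sin(360°/12) = 66.27 mm²); the cylinder at (7.5, -1.5) is absent (z outside [8, 17]); Merging all regions: only the cone at (2.5, 1.5) is present, so the union is just that shape — area = 66.27 mm². Checking containment: the cross-section at z = 17.2 is a subset of the cross-section at z = 15.1.

entirely on top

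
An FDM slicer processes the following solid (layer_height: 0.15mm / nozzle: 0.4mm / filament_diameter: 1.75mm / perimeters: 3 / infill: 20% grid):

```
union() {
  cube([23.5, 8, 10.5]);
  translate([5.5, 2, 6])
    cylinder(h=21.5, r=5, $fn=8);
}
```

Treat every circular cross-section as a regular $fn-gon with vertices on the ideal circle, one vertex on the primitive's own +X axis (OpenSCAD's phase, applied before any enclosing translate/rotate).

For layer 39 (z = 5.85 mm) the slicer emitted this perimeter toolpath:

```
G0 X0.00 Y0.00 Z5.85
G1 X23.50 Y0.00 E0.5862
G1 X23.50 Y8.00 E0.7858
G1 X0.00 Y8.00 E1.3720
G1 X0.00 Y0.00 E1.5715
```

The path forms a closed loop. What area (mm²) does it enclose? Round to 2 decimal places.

Apply the shoelace formula to the sequence of (X, Y) vertices; enclosed area = 188.00 mm².

188.00 mm²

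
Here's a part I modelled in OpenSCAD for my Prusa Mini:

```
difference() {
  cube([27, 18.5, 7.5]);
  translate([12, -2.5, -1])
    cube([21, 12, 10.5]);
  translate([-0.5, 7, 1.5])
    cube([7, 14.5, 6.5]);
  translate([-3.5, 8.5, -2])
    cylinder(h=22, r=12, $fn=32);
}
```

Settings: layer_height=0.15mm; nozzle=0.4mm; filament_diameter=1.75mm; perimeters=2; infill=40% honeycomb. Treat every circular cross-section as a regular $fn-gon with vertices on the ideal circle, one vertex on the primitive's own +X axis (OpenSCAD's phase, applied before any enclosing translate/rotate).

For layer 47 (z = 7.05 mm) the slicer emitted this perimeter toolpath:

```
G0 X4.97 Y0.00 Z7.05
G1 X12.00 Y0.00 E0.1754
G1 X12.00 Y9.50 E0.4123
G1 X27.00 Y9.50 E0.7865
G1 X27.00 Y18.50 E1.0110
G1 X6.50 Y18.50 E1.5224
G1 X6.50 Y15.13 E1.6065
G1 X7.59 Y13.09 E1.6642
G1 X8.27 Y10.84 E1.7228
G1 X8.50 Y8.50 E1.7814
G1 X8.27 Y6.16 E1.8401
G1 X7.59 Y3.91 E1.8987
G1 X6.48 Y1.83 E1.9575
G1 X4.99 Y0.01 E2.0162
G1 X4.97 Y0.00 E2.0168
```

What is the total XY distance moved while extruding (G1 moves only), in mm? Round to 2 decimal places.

80.85 mm

Sum the Euclidean lengths of each G1 segment: total = 80.85 mm.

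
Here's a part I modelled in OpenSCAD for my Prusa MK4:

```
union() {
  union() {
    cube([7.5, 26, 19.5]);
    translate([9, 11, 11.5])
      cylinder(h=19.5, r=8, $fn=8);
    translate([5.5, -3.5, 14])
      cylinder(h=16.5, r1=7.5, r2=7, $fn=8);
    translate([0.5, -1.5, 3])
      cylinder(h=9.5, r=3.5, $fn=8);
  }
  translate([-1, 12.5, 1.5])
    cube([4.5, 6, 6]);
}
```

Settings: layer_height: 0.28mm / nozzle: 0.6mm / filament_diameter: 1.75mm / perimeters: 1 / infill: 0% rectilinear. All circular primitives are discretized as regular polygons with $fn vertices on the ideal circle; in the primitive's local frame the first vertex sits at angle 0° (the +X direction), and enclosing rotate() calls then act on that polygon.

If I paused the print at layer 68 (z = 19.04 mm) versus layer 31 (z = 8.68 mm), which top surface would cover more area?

Layer 68 (z = 19.04): the cube (footprint 7.5×26) is included at this height (area 195.00 mm²); the cylinder at (9, 11): section is a regular 8-gon, circumradius r=8 (area = (8/2)·8.000²·sin(360°/8) = 181.02 mm²); the cone at (5.5, -3.5): at t=0.305 of its height the radius interpolates to r₁+(r₂−r₁)t = 7.347, giving a regular 8-gon of that circumradius (area = (8/2)·7.347²·sin(360°/8) = 152.69 mm²); the cylinder at (0.5, -1.5) is not intersected at this z (z outside [3, 12.5]); Taking the union: the regions partially overlap — summed areas 528.70 mm² minus the doubly-counted overlap 89.11 mm² gives 439.59 mm² — area = 439.59 mm²; the cube at (-1, 12.5) is not intersected at this z (z outside [1.5, 7.5]); Merging all regions: only that combined region is present, so the union is just that shape — area = 439.59 mm². So its area = 439.59 mm². Layer 31 (z = 8.68): the cube (footprint 7.5×26) is included at this height (area 195.00 mm²); the cylinder at (9, 11) is not intersected at this z (z outside [11.5, 31]); the cone at (5.5, -3.5) is not intersected at this z (z outside [14, 30.5]); the cylinder at (0.5, -1.5): section is a regular 8-gon, circumradius r=3.5 (area = (8/2)·3.500²·sin(360°/8) = 34.65 mm²); Taking the union: the regions partially overlap — summed areas 229.65 mm² minus the doubly-counted overlap 4.83 mm² gives 224.82 mm² — area = 224.82 mm²; the cube at (-1, 12.5) does not reach this height (z outside [1.5, 7.5]); Taking the union: only the result so far is present, so the union is just that shape — area = 224.82 mm². So its area = 224.82 mm². Layer 68 is larger (439.59 vs 224.82 mm²).

layer 68 (z = 19.04 mm)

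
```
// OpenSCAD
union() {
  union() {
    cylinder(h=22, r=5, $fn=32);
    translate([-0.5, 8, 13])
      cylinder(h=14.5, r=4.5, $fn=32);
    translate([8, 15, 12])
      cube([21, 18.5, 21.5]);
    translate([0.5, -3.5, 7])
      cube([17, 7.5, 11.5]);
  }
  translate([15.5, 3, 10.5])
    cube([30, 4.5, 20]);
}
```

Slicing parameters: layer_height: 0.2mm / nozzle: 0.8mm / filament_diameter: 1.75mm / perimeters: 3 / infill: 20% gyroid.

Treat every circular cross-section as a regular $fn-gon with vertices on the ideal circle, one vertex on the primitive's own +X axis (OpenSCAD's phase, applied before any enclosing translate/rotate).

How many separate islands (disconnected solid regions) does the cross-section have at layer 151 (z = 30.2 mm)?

At z = 30.2 mm: the cylinder is absent (z outside [0, 22]); the cylinder at (-0.5, 8) does not reach this height (z outside [13, 27.5]); the cube at (8, 15) (footprint 21×18.5) is included at this height; the cube at (0.5, -3.5) is absent (z outside [7, 18.5]); Combining (union): only the 21×18.5 cube at (8, 15) is present, so the union is just that shape — 1 connected region; the 30×4.5 cube at (15.5, 3) contributes its full rectangle; Combining (union): the 2 present regions are separate (no shared area or edge), so areas and boundary lengths simply add and each stays a separate island — 2 connected regions. Overall, the cross-section has 2 separate islands. Island count = 2.

2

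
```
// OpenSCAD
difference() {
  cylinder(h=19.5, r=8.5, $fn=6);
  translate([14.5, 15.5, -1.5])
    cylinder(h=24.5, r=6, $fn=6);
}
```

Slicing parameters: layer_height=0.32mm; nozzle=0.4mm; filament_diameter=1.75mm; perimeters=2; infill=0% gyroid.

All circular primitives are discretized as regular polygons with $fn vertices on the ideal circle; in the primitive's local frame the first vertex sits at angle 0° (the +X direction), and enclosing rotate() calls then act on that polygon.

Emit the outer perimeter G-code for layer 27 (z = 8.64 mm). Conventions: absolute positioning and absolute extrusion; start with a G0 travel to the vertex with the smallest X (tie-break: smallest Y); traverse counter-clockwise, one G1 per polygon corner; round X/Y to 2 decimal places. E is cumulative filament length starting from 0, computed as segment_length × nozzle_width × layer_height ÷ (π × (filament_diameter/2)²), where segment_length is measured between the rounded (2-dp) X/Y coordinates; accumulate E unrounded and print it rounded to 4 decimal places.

At z = 8.64 mm: the r=8.5 cylinder gives a regular 6-gon of circumradius 8.5 (constant along its height); the r=6 cylinder at (14.5, 15.5) contributes a regular 6-gon of circumradius 6; Subtracting the remaining from the first: starting from the r=8.5 cylinder, the r=6 cylinder at (14.5, 15.5) misses the remaining region (no effect) — 1 connected region. The outline is a single polygon with 6 vertices. Extrusion per mm of travel: 0.4 × 0.32 / (π × 0.875²) = 0.053216. Accumulating E over each segment gives final E = 2.7138.

G0 X-8.50 Y0.00 Z8.64
G1 X-4.25 Y-7.36 E0.4523
G1 X4.25 Y-7.36 E0.9046
G1 X8.50 Y0.00 E1.3569
G1 X4.25 Y7.36 E1.8092
G1 X-4.25 Y7.36 E2.2615
G1 X-8.50 Y0.00 E2.7138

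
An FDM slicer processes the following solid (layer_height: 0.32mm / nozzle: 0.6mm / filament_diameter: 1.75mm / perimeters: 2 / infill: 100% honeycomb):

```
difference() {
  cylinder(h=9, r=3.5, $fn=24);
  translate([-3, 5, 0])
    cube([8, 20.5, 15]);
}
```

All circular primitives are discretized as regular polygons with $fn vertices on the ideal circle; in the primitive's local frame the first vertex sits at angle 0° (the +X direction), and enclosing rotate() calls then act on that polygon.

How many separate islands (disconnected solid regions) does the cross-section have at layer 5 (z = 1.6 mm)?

1

At z = 1.6 mm: the cylinder: section is a regular 24-gon, circumradius r=3.5; the 8×20.5 cube at (-3, 5) contributes its full rectangle; After the difference (first − rest): starting from the r=3.5 cylinder, the 8×20.5 cube at (-3, 5) misses the remaining region (no effect) — 1 connected region. Overall, the cross-section is a single solid region. Island count = 1.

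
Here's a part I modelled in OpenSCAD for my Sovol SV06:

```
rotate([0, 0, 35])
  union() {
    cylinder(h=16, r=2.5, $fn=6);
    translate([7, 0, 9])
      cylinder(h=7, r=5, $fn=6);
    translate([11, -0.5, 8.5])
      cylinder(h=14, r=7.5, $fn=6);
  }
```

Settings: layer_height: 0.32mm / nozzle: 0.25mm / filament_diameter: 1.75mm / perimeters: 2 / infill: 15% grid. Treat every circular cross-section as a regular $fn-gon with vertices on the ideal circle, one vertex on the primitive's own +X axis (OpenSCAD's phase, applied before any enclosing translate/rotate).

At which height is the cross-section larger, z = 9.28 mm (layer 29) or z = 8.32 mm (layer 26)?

Layer 29 (z = 9.28): the r=2.5 cylinder contributes a regular 6-gon of circumradius 2.5 (area = (6/2)·2.500²·sin(360°/6) = 16.24 mm²); the cylinder at (7, 0): section is a regular 6-gon, circumradius r=5 (area = (6/2)·5.000²·sin(360°/6) = 64.95 mm²); the r=7.5 cylinder at (11, -0.5) contributes a regular 6-gon of circumradius 7.5 (area = (6/2)·7.500²·sin(360°/6) = 146.14 mm²); Taking the union: the regions partially overlap — summed areas 227.33 mm² minus the doubly-counted overlap 52.03 mm² gives 175.30 mm² — area = 175.30 mm²; (whole slice rotated 35° about Z — lengths, areas and connectivity unchanged). So its area = 175.30 mm². Layer 26 (z = 8.32): the r=2.5 cylinder contributes a regular 6-gon of circumradius 2.5 (area = (6/2)·2.500²·sin(360°/6) = 16.24 mm²); the cylinder at (7, 0) is absent (z outside [9, 16]); the cylinder at (11, -0.5) does not reach this height (z outside [8.5, 22.5]); Merging all regions: only the r=2.5 cylinder is present, so the union is just that shape — area = 16.24 mm²; (whole slice rotated 35° about Z — lengths, areas and connectivity unchanged). So its area = 16.24 mm². Layer 29 is larger (175.30 vs 16.24 mm²).

layer 29 (z = 9.28 mm)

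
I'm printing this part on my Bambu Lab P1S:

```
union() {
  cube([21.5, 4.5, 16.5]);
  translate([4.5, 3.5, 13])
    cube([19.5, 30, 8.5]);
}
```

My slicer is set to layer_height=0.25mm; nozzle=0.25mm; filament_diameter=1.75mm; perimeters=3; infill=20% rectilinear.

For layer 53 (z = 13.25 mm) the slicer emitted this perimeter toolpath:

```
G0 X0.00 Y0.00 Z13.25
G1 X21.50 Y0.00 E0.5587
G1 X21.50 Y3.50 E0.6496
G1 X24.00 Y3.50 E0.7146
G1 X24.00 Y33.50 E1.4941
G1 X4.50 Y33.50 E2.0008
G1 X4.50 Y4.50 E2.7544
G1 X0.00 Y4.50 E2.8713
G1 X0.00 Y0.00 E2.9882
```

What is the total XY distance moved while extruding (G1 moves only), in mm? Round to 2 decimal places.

115.00 mm

Sum the Euclidean lengths of each G1 segment: total = 115.00 mm.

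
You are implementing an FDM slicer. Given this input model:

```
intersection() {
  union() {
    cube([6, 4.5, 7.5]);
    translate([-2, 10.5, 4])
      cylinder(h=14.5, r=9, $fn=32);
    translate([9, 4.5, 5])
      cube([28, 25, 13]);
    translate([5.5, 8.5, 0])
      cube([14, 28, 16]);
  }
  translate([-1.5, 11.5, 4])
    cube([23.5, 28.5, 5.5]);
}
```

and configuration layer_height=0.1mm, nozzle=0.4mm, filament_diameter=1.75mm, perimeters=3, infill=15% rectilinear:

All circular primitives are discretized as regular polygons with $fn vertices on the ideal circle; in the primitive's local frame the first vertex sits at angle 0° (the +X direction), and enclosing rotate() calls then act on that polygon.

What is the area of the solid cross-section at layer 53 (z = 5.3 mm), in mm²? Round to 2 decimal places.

At z = 5.3 mm: the cube is present — its section is the full 6×4.5 rectangle (area 27.00 mm²); the r=9 cylinder at (-2, 10.5) gives a regular 32-gon of circumradius 9 (constant along its height) (area = (32/2)·9.000²·sin(360°/32) = 252.84 mm²); the cube at (9, 4.5) (footprint 28×25) is included at this height (area 700.00 mm²); the cube at (5.5, 8.5) is present — its section is the full 14×28 rectangle (area 392.00 mm²); Merging all regions: the regions partially overlap — summed areas 1371.84 mm² minus the doubly-counted overlap 236.14 mm² gives 1135.70 mm² — area = 1135.70 mm²; the cube at (-1.5, 11.5) is present — its section is the full 23.5×28.5 rectangle (area 669.75 mm²); Taking the intersection: the 23.5×28.5 cube at (-1.5, 11.5) partially overlaps the result so far; clipping to the common part keeps 441.81 mm² — area = 441.81 mm². Overall, the cross-section is a single solid region. Net area = 441.81 mm².

441.81 mm²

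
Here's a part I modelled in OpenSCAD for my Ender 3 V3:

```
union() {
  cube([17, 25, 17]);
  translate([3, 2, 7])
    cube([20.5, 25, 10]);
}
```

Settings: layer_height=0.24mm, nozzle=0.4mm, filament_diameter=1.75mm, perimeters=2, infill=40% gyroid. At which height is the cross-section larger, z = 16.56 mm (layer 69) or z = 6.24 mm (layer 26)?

layer 69 (z = 16.56 mm)

Layer 69 (z = 16.56): the 17×25 cube contributes its full rectangle (area 425.00 mm²); the 20.5×25 cube at (3, 2) contributes its full rectangle (area 512.50 mm²); Merging all regions: the regions partially overlap — summed areas 937.50 mm² minus the doubly-counted overlap 322.00 mm² gives 615.50 mm² — area = 615.50 mm². So its area = 615.50 mm². Layer 26 (z = 6.24): the 17×25 cube contributes its full rectangle (area 425.00 mm²); the cube at (3, 2) does not reach this height (z outside [7, 17]); Taking the union: only the 17×25 cube is present, so the union is just that shape — area = 425.00 mm². So its area = 425.00 mm². Layer 69 is larger (615.50 vs 425.00 mm²).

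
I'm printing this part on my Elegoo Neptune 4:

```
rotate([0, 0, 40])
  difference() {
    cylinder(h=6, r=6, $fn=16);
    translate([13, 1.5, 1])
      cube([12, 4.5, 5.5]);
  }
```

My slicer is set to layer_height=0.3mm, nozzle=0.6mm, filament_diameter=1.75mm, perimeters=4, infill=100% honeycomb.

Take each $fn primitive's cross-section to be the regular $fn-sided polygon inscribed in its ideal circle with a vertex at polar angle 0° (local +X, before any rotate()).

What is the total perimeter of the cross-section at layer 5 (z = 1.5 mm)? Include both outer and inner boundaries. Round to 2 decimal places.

At z = 1.5 mm: the r=6 cylinder gives a regular 16-gon of circumradius 6 (constant along its height) (perimeter = 2·16·6.000·sin(180°/16) = 37.46 mm); the cube at (13, 1.5) (footprint 12×4.5) is included at this height (perimeter 33.00 mm); Taking the first minus the rest: starting from the r=6 cylinder, the 12×4.5 cube at (13, 1.5) misses the remaining region (no effect) — boundary = 37.46 mm; (rotated 40° about Z; rotation is an isometry so areas/perimeters/island counts are preserved). Overall, the cross-section is a single solid region. Total boundary length (outer) = 37.46 mm.

37.46 mm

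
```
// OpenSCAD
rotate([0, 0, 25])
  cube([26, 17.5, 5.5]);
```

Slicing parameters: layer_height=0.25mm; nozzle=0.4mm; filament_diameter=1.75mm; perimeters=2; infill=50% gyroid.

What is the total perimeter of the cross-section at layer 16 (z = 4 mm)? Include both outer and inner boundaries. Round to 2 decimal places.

87.00 mm

At z = 4 mm: the cube is present — its section is the full 26×17.5 rectangle (perimeter 87.00 mm); (rotated 25° about Z; rotation is an isometry so areas/perimeters/island counts are preserved). Overall, the cross-section is a single solid region. Total boundary length (outer) = 87.00 mm.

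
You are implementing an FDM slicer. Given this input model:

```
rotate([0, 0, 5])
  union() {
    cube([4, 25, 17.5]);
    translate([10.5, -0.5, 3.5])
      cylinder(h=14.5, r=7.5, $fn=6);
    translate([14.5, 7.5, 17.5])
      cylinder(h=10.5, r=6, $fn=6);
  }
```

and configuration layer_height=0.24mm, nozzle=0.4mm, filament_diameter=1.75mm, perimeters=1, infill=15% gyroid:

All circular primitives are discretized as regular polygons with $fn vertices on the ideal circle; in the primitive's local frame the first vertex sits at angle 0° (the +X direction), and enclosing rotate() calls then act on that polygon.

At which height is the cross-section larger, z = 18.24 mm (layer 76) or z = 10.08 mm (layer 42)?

layer 42 (z = 10.08 mm)

Layer 76 (z = 18.24): the cube does not reach this height (z outside [0, 17.5]); the cylinder at (10.5, -0.5) is not intersected at this z (z outside [3.5, 18]); the cylinder at (14.5, 7.5): section is a regular 6-gon, circumradius r=6 (area = (6/2)·6.000²·sin(360°/6) = 93.53 mm²); Merging all regions: only the r=6 cylinder at (14.5, 7.5) is present, so the union is just that shape — area = 93.53 mm²; (whole slice rotated 5° about Z — lengths, areas and connectivity unchanged). So its area = 93.53 mm². Layer 42 (z = 10.08): the cube (footprint 4×25) is included at this height (area 100.00 mm²); the r=7.5 cylinder at (10.5, -0.5) contributes a regular 6-gon of circumradius 7.5 (area = (6/2)·7.500²·sin(360°/6) = 146.14 mm²); the cylinder at (14.5, 7.5) is not intersected at this z (z outside [17.5, 28]); Taking the union: the regions partially overlap — summed areas 246.14 mm² minus the doubly-counted overlap 0.44 mm² gives 245.70 mm² — area = 245.70 mm²; (rotated 5° about Z; rotation is an isometry so areas/perimeters/island counts are preserved). So its area = 245.70 mm². Layer 42 is larger (245.70 vs 93.53 mm²).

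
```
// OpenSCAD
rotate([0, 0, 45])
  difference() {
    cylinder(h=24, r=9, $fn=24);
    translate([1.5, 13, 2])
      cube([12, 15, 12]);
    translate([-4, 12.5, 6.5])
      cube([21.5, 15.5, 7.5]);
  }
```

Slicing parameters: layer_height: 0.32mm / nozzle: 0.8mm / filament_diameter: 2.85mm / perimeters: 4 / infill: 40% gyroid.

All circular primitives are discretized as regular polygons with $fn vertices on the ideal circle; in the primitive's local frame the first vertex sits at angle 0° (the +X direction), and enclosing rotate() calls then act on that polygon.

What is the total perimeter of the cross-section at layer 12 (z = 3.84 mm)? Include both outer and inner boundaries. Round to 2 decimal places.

56.39 mm

At z = 3.84 mm: the cylinder: section is a regular 24-gon, circumradius r=9 (perimeter = 2·24·9.000·sin(180°/24) = 56.39 mm); the 12×15 cube at (1.5, 13) contributes its full rectangle (perimeter 54.00 mm); the cube at (-4, 12.5) is not intersected at this z (z outside [6.5, 14]); Taking the first minus the rest: starting from the r=9 cylinder, the 12×15 cube at (1.5, 13) misses the remaining region (no effect) — boundary = 56.39 mm; (rotated 45° about Z; rotation is an isometry so areas/perimeters/island counts are preserved). Overall, the cross-section is a single solid region. Total boundary length (outer) = 56.39 mm.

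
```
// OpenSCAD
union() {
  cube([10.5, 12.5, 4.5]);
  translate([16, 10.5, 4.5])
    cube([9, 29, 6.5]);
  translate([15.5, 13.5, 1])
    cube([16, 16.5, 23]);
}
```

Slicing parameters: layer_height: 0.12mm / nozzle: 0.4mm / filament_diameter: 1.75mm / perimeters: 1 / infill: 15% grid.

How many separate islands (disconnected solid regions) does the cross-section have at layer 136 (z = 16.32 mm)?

1

At z = 16.32 mm: the cube is not intersected at this z (z outside [0, 4.5]); the cube at (16, 10.5) does not reach this height (z outside [4.5, 11]); the 16×16.5 cube at (15.5, 13.5) contributes its full rectangle; Taking the union: only the 16×16.5 cube at (15.5, 13.5) is present, so the union is just that shape — 1 connected region. Overall, the cross-section is a single solid region. Island count = 1.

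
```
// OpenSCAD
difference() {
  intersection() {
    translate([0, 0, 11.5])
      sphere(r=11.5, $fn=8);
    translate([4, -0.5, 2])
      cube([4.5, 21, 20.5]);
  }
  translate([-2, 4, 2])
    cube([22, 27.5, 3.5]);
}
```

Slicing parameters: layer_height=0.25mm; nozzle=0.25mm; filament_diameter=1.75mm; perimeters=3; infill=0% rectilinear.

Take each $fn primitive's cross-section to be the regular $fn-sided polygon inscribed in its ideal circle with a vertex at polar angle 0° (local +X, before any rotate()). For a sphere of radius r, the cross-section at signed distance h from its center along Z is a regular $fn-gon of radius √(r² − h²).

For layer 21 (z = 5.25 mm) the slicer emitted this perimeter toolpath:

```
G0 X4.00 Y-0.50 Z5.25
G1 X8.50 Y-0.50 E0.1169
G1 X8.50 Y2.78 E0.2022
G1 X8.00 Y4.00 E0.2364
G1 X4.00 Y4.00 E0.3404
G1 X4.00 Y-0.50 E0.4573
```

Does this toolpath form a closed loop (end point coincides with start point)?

yes

Start point (G0): (4.00, -0.50). End point (last G1): the path returns to the start — closed.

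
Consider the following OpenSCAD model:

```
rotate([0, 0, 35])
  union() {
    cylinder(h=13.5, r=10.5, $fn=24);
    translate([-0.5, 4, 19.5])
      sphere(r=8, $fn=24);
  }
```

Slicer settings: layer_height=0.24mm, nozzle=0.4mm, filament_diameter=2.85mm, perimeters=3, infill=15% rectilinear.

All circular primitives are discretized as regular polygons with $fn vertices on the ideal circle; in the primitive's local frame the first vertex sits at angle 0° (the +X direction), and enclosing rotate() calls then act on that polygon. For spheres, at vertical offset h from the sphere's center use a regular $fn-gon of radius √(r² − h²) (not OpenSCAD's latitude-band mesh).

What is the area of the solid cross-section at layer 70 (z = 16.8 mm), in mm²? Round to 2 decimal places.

At z = 16.8 mm: the cylinder does not reach this height (z outside [0, 13.5]); the r=8 sphere at (-0.5, 4) contributes a regular 24-gon of circumradius √(8²−2.7²) = 7.531 (area = (24/2)·7.531²·sin(360°/24) = 176.13 mm²); Combining (union): only the r=8 sphere at (-0.5, 4) is present, so the union is just that shape — area = 176.13 mm²; (rotated 35° about Z; rotation is an isometry so areas/perimeters/island counts are preserved). Overall, the cross-section is a single solid region. Net area = 176.13 mm².

176.13 mm²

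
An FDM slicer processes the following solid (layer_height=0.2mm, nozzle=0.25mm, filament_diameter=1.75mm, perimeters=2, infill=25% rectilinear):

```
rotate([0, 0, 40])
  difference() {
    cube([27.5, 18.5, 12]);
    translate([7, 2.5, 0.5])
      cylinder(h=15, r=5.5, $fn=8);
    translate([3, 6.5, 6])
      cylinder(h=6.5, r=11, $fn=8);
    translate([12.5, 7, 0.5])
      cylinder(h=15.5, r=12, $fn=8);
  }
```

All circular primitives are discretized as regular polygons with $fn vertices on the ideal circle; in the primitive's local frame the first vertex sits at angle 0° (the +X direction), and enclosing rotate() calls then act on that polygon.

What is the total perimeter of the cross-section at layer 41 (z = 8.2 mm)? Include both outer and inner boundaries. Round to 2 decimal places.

88.59 mm

At z = 8.2 mm: the 27.5×18.5 cube contributes its full rectangle (perimeter 92.00 mm); the cylinder at (7, 2.5): section is a regular 8-gon, circumradius r=5.5 (perimeter = 2·8·5.500·sin(180°/8) = 33.68 mm); the r=11 cylinder at (3, 6.5) gives a regular 8-gon of circumradius 11 (constant along its height) (perimeter = 2·8·11.000·sin(180°/8) = 67.35 mm); the r=12 cylinder at (12.5, 7) contributes a regular 8-gon of circumradius 12 (perimeter = 2·8·12.000·sin(180°/8) = 73.48 mm); Taking the first minus the rest: starting from the 27.5×18.5 cube, the r=5.5 cylinder at (7, 2.5) partially overlaps it — only the 67.69 mm² overlap (of its 85.56 mm²) is removed, clipping the outline; the r=11 cylinder at (3, 6.5) partially overlaps it — only the 131.66 mm² overlap (of its 342.24 mm²) is removed, clipping the outline; the r=12 cylinder at (12.5, 7) partially overlaps it — only the 191.74 mm² overlap (of its 407.29 mm²) is removed, clipping the outline — boundary = 88.59 mm; (rotated 40° about Z; rotation is an isometry so areas/perimeters/island counts are preserved). Overall, the cross-section has 2 separate islands. Total boundary length (outer) = 88.59 mm.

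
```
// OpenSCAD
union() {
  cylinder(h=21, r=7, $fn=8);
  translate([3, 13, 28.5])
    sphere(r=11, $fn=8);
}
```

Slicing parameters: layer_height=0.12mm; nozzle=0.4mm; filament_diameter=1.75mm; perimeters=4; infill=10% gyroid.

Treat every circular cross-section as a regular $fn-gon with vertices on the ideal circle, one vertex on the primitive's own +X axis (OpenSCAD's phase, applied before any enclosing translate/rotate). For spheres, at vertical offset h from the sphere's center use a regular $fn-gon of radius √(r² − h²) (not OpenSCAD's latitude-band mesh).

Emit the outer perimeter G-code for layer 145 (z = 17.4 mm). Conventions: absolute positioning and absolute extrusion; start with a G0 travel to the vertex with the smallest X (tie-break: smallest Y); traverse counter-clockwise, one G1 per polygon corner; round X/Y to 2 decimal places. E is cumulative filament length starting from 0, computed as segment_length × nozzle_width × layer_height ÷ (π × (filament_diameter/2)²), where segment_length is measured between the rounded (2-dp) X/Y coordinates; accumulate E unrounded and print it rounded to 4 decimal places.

At z = 17.4 mm: the r=7 cylinder contributes a regular 8-gon of circumradius 7; the sphere at (3, 13) is not intersected at this z (|z−center|=11.100 > r=11); Combining (union): only the r=7 cylinder is present, so the union is just that shape — 1 connected region. The outline is a single polygon with 8 vertices. Extrusion per mm of travel: 0.4 × 0.12 / (π × 0.875²) = 0.019956. Accumulating E over each segment gives final E = 0.8554.

G0 X-7.00 Y0.00 Z17.40
G1 X-4.95 Y-4.95 E0.1069
G1 X0.00 Y-7.00 E0.2138
G1 X4.95 Y-4.95 E0.3208
G1 X7.00 Y0.00 E0.4277
G1 X4.95 Y4.95 E0.5346
G1 X0.00 Y7.00 E0.6415
G1 X-4.95 Y4.95 E0.7484
G1 X-7.00 Y0.00 E0.8554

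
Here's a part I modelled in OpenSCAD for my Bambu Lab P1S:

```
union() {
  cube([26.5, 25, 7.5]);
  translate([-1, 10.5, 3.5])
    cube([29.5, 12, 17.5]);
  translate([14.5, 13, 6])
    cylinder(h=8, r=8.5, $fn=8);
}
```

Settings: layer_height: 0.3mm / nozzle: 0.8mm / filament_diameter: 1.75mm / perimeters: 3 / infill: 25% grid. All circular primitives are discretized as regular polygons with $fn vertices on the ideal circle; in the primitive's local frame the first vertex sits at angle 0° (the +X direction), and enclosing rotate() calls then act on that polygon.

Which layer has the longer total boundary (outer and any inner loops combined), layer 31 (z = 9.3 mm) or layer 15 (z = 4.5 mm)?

Layer 31 (z = 9.3): the cube does not reach this height (z outside [0, 7.5]); the cube at (-1, 10.5) (footprint 29.5×12) is included at this height (perimeter 83.00 mm); the r=8.5 cylinder at (14.5, 13) contributes a regular 8-gon of circumradius 8.5 (perimeter = 2·8·8.500·sin(180°/8) = 52.04 mm); Taking the union: the regions partially overlap (shared area 142.09 mm²), so the edge portions inside another operand are dropped and the merged outline is re-measured after clipping — boundary = 88.68 mm. So its perimeter = 88.68 mm. Layer 15 (z = 4.5): the cube is present — its section is the full 26.5×25 rectangle (perimeter 103.00 mm); the 29.5×12 cube at (-1, 10.5) contributes its full rectangle (perimeter 83.00 mm); the cylinder at (14.5, 13) does not reach this height (z outside [6, 14]); Merging all regions: the regions partially overlap (shared area 318.00 mm²), so the edge portions inside another operand are dropped and the merged outline is re-measured after clipping — boundary = 109.00 mm. So its perimeter = 109.00 mm. Layer 15 is larger (109.00 vs 88.68 mm).

layer 15 (z = 4.5 mm)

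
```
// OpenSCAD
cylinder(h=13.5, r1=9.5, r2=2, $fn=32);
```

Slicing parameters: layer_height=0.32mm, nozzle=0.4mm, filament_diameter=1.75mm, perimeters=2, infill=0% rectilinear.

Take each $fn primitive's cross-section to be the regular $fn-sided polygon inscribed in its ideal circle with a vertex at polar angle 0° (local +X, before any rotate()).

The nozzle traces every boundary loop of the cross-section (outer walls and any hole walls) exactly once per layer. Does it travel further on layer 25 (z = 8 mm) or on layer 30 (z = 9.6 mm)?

Layer 25 (z = 8): the cone contributes a regular 32-gon of circumradius 5.056 (interpolated between r1=9.5 and r2=2 at t=0.593) (perimeter = 2·32·5.056·sin(180°/32) = 31.71 mm). So its perimeter = 31.71 mm. Layer 30 (z = 9.6): the cone (r1=9.5→r2=2) has section circumradius 4.167 here — a regular 32-gon (perimeter = 2·32·4.167·sin(180°/32) = 26.14 mm). So its perimeter = 26.14 mm. Layer 25 is larger (31.71 vs 26.14 mm).

layer 25 (z = 8 mm)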